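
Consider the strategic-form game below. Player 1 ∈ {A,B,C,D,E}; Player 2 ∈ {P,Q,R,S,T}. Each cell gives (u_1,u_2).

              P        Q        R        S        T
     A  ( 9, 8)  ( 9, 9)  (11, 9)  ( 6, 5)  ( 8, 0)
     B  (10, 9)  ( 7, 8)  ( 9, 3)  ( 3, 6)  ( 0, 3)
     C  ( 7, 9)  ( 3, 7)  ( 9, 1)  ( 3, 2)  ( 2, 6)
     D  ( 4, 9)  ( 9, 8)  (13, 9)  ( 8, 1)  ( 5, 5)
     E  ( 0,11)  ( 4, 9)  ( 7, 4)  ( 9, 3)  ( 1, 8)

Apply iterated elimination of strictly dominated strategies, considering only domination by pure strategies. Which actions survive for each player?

P1 drop C (A beats it: P:9>7 Q:9>3 R:11>9 S:6>3 T:8>2)
P2 drop S (P beats it: A:8>5 B:9>6 D:9>1 E:11>3)
P1 drop E (A beats it: P:9>0 Q:9>4 R:11>7 T:8>1)
P2 drop T (P beats it: A:8>0 B:9>3 D:9>5)
P1→{A,B,D} P2→{P,Q,R}

Remaining: P1:{A,B,D} P2:{P,Q,R}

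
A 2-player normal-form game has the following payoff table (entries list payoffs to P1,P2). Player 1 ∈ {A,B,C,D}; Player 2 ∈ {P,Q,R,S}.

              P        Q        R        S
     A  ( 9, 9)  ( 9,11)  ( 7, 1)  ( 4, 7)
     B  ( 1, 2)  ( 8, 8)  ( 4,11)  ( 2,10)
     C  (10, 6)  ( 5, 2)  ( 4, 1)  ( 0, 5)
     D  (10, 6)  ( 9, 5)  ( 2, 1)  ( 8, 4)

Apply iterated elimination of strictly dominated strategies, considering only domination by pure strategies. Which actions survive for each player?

P1 drop B (A beats it: P:9>1 Q:9>8 R:7>4 S:4>2)
P2 drop R (P beats it: A:9>1 C:6>1 D:6>1)
P2 drop S (P beats it: A:9>7 C:6>5 D:6>4)
P1→{A,C,D} P2→{P,Q}

Remaining: P1:{A,C,D} P2:{P,Q}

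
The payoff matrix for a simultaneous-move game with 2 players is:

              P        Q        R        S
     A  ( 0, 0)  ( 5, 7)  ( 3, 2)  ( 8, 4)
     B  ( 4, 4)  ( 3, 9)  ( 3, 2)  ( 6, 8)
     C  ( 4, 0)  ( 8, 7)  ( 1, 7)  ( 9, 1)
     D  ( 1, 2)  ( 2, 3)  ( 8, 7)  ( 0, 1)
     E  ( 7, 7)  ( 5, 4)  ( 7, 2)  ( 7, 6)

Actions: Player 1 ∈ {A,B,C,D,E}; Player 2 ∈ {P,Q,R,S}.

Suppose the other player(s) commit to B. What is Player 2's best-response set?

u_2(P vs B) = 4
u_2(Q vs B) = 9
u_2(R vs B) = 2
u_2(S vs B) = 8
max payoff 9 at {Q}

argmax u_2 = {Q}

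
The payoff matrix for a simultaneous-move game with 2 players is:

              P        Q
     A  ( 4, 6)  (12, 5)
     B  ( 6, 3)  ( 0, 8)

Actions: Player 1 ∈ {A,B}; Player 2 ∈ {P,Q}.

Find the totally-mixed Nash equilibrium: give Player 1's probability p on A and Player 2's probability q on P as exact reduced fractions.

P1 indiff ⇒ q·4+(1-q)·12 = q·6+(1-q)·0 ⇒ q(-2) = (1-q)(-12) ⇒ q = 6/7
P2 indiff ⇒ p·6+(1-p)·3 = p·5+(1-p)·8 ⇒ p(1) = (1-p)(5) ⇒ p = 5/6

(p,q) = (5/6, 6/7)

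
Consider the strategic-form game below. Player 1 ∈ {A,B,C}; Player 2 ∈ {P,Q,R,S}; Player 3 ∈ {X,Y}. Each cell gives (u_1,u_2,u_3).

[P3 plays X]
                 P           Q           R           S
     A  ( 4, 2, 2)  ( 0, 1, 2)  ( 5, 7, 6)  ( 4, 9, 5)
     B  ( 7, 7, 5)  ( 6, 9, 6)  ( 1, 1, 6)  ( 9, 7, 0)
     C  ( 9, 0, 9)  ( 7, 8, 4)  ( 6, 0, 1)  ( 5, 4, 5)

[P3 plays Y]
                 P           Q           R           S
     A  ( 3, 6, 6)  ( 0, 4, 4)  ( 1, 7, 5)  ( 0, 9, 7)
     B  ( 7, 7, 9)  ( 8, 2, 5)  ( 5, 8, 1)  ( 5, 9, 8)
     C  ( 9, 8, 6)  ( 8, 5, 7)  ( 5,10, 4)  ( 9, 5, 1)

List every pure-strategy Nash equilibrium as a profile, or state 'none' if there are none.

Nash profiles: (C,R,Y)

(A,P,X): not NE [P1→C gives 9>4; P2→S gives 9>2; P3→Y gives 6>2]
(A,P,Y): not NE [P1→C gives 9>3; P2→S gives 9>6]
(A,Q,X): not NE [P1→C gives 7>0; P2→S gives 9>1; P3→Y gives 4>2]
(A,Q,Y): not NE [P1→C gives 8>0; P2→S gives 9>4]
(A,R,X): not NE [P1→C gives 6>5; P2→S gives 9>7]
(A,R,Y): not NE [P1→C gives 5>1; P2→S gives 9>7; P3→X gives 6>5]
(A,S,X): not NE [P1→B gives 9>4; P3→Y gives 7>5]
(A,S,Y): not NE [P1→C gives 9>0]
(B,P,X): not NE [P1→C gives 9>7; P2→Q gives 9>7; P3→Y gives 9>5]
(B,P,Y): not NE [P1→C gives 9>7; P2→S gives 9>7]
(B,Q,X): not NE [P1→C gives 7>6]
(B,Q,Y): not NE [P2→S gives 9>2; P3→X gives 6>5]
(B,R,X): not NE [P1→C gives 6>1; P2→Q gives 9>1]
(B,R,Y): not NE [P2→S gives 9>8; P3→X gives 6>1]
(B,S,X): not NE [P2→Q gives 9>7; P3→Y gives 8>0]
(B,S,Y): not NE [P1→C gives 9>5]
(C,P,X): not NE [P2→Q gives 8>0]
(C,P,Y): not NE [P2→R gives 10>8; P3→X gives 9>6]
(C,Q,X): not NE [P3→Y gives 7>4]
(C,Q,Y): not NE [P2→R gives 10>5]
(C,R,X): not NE [P2→Q gives 8>0; P3→Y gives 4>1]
(C,R,Y): NE
(C,S,X): not NE [P1→B gives 9>5; P2→Q gives 8>4]
(C,S,Y): not NE [P2→R gives 10>5; P3→X gives 5>1]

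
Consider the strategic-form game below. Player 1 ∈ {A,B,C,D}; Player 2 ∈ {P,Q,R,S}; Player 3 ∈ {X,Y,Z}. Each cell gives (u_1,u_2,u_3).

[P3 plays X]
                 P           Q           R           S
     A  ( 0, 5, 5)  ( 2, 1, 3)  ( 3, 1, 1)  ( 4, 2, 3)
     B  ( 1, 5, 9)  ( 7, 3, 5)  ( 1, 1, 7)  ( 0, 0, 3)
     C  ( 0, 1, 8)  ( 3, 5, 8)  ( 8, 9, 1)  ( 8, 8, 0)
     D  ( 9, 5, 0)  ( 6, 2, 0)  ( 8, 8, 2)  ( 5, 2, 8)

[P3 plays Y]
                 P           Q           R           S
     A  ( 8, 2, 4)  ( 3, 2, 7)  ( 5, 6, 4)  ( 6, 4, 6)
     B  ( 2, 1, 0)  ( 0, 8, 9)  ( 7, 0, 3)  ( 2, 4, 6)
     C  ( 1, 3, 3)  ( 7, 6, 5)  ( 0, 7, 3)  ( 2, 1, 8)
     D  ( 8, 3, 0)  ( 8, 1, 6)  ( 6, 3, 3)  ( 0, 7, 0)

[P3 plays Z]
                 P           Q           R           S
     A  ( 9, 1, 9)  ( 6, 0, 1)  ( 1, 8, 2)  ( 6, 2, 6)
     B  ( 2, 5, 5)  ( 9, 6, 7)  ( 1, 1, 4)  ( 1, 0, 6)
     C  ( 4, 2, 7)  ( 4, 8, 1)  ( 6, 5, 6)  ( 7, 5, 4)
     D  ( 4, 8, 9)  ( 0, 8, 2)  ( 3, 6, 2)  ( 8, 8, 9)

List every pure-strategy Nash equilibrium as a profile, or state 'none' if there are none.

(A,P,X): not NE [P1→D gives 9>0; P3→Z gives 9>5]
(A,P,Y): not NE [P2→R gives 6>2; P3→Z gives 9>4]
(A,P,Z): not NE [P2→R gives 8>1]
(A,Q,X): not NE [P1→B gives 7>2; P2→P gives 5>1; P3→Y gives 7>3]
(A,Q,Y): not NE [P1→D gives 8>3; P2→R gives 6>2]
(A,Q,Z): not NE [P1→B gives 9>6; P2→R gives 8>0; P3→Y gives 7>1]
(A,R,X): not NE [P1→D gives 8>3; P2→P gives 5>1; P3→Y gives 4>1]
(A,R,Y): not NE [P1→B gives 7>5]
(A,R,Z): not NE [P1→C gives 6>1; P3→Y gives 4>2]
(A,S,X): not NE [P1→C gives 8>4; P2→P gives 5>2; P3→Z gives 6>3]
(A,S,Y): not NE [P2→R gives 6>4]
(A,S,Z): not NE [P1→D gives 8>6; P2→R gives 8>2]
(B,P,X): not NE [P1→D gives 9>1]
(B,P,Y): not NE [P1→D gives 8>2; P2→Q gives 8>1; P3→X gives 9>0]
(B,P,Z): not NE [P1→A gives 9>2; P2→Q gives 6>5; P3→X gives 9>5]
(B,Q,X): not NE [P2→P gives 5>3; P3→Y gives 9>5]
(B,Q,Y): not NE [P1→D gives 8>0]
(B,Q,Z): not NE [P3→Y gives 9>7]
(B,R,X): not NE [P1→D gives 8>1; P2→P gives 5>1]
(B,R,Y): not NE [P2→Q gives 8>0; P3→X gives 7>3]
(B,R,Z): not NE [P1→C gives 6>1; P2→Q gives 6>1; P3→X gives 7>4]
(B,S,X): not NE [P1→C gives 8>0; P2→P gives 5>0; P3→Z gives 6>3]
(B,S,Y): not NE [P1→A gives 6>2; P2→Q gives 8>4]
(B,S,Z): not NE [P1→D gives 8>1; P2→Q gives 6>0]
(C,P,X): not NE [P1→D gives 9>0; P2→R gives 9>1]
(C,P,Y): not NE [P1→D gives 8>1; P2→R gives 7>3; P3→X gives 8>3]
(C,P,Z): not NE [P1→A gives 9>4; P2→Q gives 8>2; P3→X gives 8>7]
(C,Q,X): not NE [P1→B gives 7>3; P2→R gives 9>5]
(C,Q,Y): not NE [P1→D gives 8>7; P2→R gives 7>6; P3→X gives 8>5]
(C,Q,Z): not NE [P1→B gives 9>4; P3→X gives 8>1]
(C,R,X): not NE [P3→Z gives 6>1]
(C,R,Y): not NE [P1→B gives 7>0; P3→Z gives 6>3]
(C,R,Z): not NE [P2→Q gives 8>5]
(C,S,X): not NE [P2→R gives 9>8; P3→Y gives 8>0]
(C,S,Y): not NE [P1→A gives 6>2; P2→R gives 7>1]
(C,S,Z): not NE [P1→D gives 8>7; P2→Q gives 8>5; P3→Y gives 8>4]
(D,P,X): not NE [P2→R gives 8>5; P3→Z gives 9>0]
(D,P,Y): not NE [P2→S gives 7>3; P3→Z gives 9>0]
(D,P,Z): not NE [P1→A gives 9>4]
(D,Q,X): not NE [P1→B gives 7>6; P2→R gives 8>2; P3→Y gives 6>0]
(D,Q,Y): not NE [P2→S gives 7>1]
(D,Q,Z): not NE [P1→B gives 9>0; P3→Y gives 6>2]
(D,R,X): not NE [P3→Y gives 3>2]
(D,R,Y): not NE [P1→B gives 7>6; P2→S gives 7>3]
(D,R,Z): not NE [P1→C gives 6>3; P2→S gives 8>6; P3→Y gives 3>2]
(D,S,X): not NE [P1→C gives 8>5; P2→R gives 8>2; P3→Z gives 9>8]
(D,S,Y): not NE [P1→A gives 6>0; P3→Z gives 9>0]
(D,S,Z): NE

Nash profiles: (D,S,Z)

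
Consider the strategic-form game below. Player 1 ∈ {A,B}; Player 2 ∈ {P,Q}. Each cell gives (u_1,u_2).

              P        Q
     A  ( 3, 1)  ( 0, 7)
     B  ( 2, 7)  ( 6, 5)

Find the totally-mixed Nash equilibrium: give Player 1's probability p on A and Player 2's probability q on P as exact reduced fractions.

P1 mixes 1/4 on A; P2 mixes 6/7 on P

P1 indiff ⇒ q·3+(1-q)·0 = q·2+(1-q)·6 ⇒ q(1) = (1-q)(6) ⇒ q = 6/7
P2 indiff ⇒ p·1+(1-p)·7 = p·7+(1-p)·5 ⇒ p(-6) = (1-p)(-2) ⇒ p = 1/4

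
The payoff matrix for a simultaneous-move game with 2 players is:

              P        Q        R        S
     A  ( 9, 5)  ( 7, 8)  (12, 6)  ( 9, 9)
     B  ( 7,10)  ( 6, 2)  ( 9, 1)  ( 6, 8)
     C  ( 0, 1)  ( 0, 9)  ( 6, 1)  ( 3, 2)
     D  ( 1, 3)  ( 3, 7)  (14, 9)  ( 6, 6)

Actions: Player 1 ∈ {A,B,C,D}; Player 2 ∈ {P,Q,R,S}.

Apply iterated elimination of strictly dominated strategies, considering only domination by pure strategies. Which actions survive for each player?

IESDS → P1:{A,D} P2:{Q,R,S}

P1 drop B (A beats it: P:9>7 Q:7>6 R:12>9 S:9>6)
P1 drop C (A beats it: P:9>0 Q:7>0 R:12>6 S:9>3)
P2 drop P (Q beats it: A:8>5 D:7>3)
P1→{A,D} P2→{Q,R,S}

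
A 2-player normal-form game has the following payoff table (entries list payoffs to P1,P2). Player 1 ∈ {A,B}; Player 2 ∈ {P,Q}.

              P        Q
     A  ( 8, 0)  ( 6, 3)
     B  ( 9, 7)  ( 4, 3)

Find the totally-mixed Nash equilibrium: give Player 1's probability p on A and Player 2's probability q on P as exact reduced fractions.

P1 indiff ⇒ q·8+(1-q)·6 = q·9+(1-q)·4 ⇒ q(-1) = (1-q)(-2) ⇒ q = 2/3
P2 indiff ⇒ p·0+(1-p)·7 = p·3+(1-p)·3 ⇒ p(-3) = (1-p)(-4) ⇒ p = 4/7

(p,q) = (4/7, 2/3)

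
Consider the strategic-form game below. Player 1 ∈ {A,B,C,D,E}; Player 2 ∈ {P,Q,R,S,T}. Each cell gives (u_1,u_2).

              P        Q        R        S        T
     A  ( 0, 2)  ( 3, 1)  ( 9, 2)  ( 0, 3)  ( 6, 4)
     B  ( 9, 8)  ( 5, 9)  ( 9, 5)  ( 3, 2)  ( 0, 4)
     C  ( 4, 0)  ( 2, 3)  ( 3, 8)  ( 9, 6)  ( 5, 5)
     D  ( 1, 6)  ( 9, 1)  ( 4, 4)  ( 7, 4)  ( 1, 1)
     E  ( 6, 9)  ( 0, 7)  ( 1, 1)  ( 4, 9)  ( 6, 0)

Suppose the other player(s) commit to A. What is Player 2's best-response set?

argmax u_2 = {T}

u_2(P vs A) = 2
u_2(Q vs A) = 1
u_2(R vs A) = 2
u_2(S vs A) = 3
u_2(T vs A) = 4
max payoff 4 at {T}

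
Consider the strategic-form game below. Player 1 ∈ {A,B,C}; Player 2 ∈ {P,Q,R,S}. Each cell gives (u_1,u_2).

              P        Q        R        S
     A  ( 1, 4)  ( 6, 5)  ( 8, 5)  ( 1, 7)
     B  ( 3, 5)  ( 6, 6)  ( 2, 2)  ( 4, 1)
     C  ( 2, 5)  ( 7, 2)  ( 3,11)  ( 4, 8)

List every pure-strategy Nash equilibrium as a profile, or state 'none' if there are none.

Equilibria: none

(A,P): not NE [P1→B gives 3>1; P2→S gives 7>4]
(A,Q): not NE [P1→C gives 7>6; P2→S gives 7>5]
(A,R): not NE [P2→S gives 7>5]
(A,S): not NE [P1→C gives 4>1]
(B,P): not NE [P2→Q gives 6>5]
(B,Q): not NE [P1→C gives 7>6]
(B,R): not NE [P1→A gives 8>2; P2→Q gives 6>2]
(B,S): not NE [P2→Q gives 6>1]
(C,P): not NE [P1→B gives 3>2; P2→R gives 11>5]
(C,Q): not NE [P2→R gives 11>2]
(C,R): not NE [P1→A gives 8>3]
(C,S): not NE [P2→R gives 11>8]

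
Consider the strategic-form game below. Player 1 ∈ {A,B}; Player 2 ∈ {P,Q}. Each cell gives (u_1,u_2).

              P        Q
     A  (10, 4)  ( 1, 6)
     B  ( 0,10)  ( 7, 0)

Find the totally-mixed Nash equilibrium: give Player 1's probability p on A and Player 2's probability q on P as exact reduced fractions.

P1 mixes 5/6 on A; P2 mixes 3/8 on P

P1 indiff ⇒ q·10+(1-q)·1 = q·0+(1-q)·7 ⇒ q(10) = (1-q)(6) ⇒ q = 3/8
P2 indiff ⇒ p·4+(1-p)·10 = p·6+(1-p)·0 ⇒ p(-2) = (1-p)(-10) ⇒ p = 5/6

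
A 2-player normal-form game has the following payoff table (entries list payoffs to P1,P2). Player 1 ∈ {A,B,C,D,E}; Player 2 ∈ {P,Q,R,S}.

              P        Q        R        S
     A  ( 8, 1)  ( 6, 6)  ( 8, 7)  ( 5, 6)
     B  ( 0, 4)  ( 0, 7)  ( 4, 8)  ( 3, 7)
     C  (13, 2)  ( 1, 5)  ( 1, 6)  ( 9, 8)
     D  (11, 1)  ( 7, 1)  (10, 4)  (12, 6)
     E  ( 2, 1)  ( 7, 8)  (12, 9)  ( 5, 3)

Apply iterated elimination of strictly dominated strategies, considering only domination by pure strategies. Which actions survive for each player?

P1 drop A (D beats it: P:11>8 Q:7>6 R:10>8 S:12>5)
P1 drop B (D beats it: P:11>0 Q:7>0 R:10>4 S:12>3)
P2 drop P (R beats it: C:6>2 D:4>1 E:9>1)
P1 drop C (D beats it: Q:7>1 R:10>1 S:12>9)
P2 drop Q (R beats it: D:4>1 E:9>8)
P1→{D,E} P2→{R,S}

Survivors P1:{D,E} P2:{R,S}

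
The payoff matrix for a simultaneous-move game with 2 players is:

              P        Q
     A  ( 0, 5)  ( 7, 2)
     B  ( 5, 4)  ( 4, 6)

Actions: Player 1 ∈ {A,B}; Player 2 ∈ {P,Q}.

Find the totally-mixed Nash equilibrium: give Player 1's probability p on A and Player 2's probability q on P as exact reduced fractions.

P1 mixes 2/5 on A; P2 mixes 3/8 on P

P1 indiff ⇒ q·0+(1-q)·7 = q·5+(1-q)·4 ⇒ q(-5) = (1-q)(-3) ⇒ q = 3/8
P2 indiff ⇒ p·5+(1-p)·4 = p·2+(1-p)·6 ⇒ p(3) = (1-p)(2) ⇒ p = 2/5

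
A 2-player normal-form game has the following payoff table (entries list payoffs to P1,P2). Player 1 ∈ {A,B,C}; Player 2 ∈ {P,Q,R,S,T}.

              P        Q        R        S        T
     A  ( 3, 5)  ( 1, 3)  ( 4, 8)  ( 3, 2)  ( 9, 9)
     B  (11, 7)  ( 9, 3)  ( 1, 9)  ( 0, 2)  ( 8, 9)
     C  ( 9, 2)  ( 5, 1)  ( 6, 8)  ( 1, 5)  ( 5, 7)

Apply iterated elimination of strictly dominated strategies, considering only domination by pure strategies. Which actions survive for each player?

IESDS → P1:{A,C} P2:{R,T}

P2 drop P (R beats it: A:8>5 B:9>7 C:8>2)
P2 drop Q (R beats it: A:8>3 B:9>3 C:8>1)
P1 drop B (A beats it: R:4>1 S:3>0 T:9>8)
P2 drop S (R beats it: A:8>2 C:8>5)
P1→{A,C} P2→{R,T}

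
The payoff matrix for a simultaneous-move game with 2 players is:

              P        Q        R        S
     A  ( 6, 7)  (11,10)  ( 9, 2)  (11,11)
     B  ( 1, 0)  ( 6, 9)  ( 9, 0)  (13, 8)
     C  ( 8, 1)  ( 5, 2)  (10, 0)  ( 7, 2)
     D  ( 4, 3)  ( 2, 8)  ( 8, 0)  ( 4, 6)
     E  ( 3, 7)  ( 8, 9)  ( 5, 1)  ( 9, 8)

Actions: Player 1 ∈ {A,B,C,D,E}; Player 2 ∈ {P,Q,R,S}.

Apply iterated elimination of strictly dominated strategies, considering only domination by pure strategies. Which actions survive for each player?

P1 drop D (A beats it: P:6>4 Q:11>2 R:9>8 S:11>4)
P1 drop E (A beats it: P:6>3 Q:11>8 R:9>5 S:11>9)
P2 drop P (Q beats it: A:10>7 B:9>0 C:2>1)
P2 drop R (Q beats it: A:10>2 B:9>0 C:2>0)
P1 drop C (A beats it: Q:11>5 S:11>7)
P1→{A,B} P2→{Q,S}

IESDS → P1:{A,B} P2:{Q,S}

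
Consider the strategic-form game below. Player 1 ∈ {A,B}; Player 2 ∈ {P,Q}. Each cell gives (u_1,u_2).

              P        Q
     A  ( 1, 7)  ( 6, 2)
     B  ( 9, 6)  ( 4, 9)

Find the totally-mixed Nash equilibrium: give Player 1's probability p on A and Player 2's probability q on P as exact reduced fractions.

(p,q) = (3/8, 1/5)

P1 indiff ⇒ q·1+(1-q)·6 = q·9+(1-q)·4 ⇒ q(-8) = (1-q)(-2) ⇒ q = 1/5
P2 indiff ⇒ p·7+(1-p)·6 = p·2+(1-p)·9 ⇒ p(5) = (1-p)(3) ⇒ p = 3/8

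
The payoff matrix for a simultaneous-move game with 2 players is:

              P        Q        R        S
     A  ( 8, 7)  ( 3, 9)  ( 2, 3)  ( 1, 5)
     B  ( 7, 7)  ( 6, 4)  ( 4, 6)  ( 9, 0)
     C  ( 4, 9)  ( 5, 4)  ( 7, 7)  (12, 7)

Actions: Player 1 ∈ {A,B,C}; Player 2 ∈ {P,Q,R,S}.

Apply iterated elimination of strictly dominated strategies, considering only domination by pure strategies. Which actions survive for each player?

P2 drop R (P beats it: A:7>3 B:7>6 C:9>7)
P2 drop S (P beats it: A:7>5 B:7>0 C:9>7)
P1 drop C (B beats it: P:7>4 Q:6>5)
P1→{A,B} P2→{P,Q}

IESDS → P1:{A,B} P2:{P,Q}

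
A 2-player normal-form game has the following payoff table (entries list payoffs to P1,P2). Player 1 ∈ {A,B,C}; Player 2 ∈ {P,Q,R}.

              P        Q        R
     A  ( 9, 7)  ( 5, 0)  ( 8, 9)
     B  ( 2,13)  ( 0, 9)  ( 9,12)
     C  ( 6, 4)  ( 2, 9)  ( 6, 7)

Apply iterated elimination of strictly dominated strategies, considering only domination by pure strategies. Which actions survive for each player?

P1 drop C (A beats it: P:9>6 Q:5>2 R:8>6)
P2 drop Q (P beats it: A:7>0 B:13>9)
P1→{A,B} P2→{P,R}

Survivors P1:{A,B} P2:{P,R}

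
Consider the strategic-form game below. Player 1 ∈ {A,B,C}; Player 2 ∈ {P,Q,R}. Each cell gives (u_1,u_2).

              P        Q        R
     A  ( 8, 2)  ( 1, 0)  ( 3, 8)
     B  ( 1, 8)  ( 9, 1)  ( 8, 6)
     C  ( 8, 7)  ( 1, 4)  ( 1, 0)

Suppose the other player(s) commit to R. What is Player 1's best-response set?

u_1(A vs R) = 3
u_1(B vs R) = 8
u_1(C vs R) = 1
max payoff 8 at {B}

P1 best: {B}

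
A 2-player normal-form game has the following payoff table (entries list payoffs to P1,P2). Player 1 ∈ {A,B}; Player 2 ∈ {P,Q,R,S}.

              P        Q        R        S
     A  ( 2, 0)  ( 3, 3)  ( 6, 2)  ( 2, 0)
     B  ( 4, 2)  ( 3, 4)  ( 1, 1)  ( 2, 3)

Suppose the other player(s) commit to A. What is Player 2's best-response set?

u_2(P vs A) = 0
u_2(Q vs A) = 3
u_2(R vs A) = 2
u_2(S vs A) = 0
max payoff 3 at {Q}

argmax u_2 = {Q}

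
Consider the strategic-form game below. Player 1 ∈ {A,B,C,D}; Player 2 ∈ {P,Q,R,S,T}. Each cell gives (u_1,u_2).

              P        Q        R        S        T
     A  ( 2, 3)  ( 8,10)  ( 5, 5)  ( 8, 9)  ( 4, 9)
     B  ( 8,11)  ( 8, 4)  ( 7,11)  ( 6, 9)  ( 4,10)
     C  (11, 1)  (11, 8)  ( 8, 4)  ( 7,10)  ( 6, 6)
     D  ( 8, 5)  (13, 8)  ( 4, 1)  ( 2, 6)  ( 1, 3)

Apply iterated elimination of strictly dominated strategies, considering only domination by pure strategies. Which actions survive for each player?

P1 drop B (C beats it: P:11>8 Q:11>8 R:8>7 S:7>6 T:6>4)
P2 drop P (Q beats it: A:10>3 C:8>1 D:8>5)
P2 drop R (Q beats it: A:10>5 C:8>4 D:8>1)
P2 drop T (Q beats it: A:10>9 C:8>6 D:8>3)
P1→{A,C,D} P2→{Q,S}

Remaining: P1:{A,C,D} P2:{Q,S}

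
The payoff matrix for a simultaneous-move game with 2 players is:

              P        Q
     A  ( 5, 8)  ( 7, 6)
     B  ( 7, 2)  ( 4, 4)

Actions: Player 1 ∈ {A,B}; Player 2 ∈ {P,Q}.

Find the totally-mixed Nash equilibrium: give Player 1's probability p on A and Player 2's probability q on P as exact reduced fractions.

P1 indiff ⇒ q·5+(1-q)·7 = q·7+(1-q)·4 ⇒ q(-2) = (1-q)(-3) ⇒ q = 3/5
P2 indiff ⇒ p·8+(1-p)·2 = p·6+(1-p)·4 ⇒ p(2) = (1-p)(2) ⇒ p = 1/2

p=1/2, q=3/5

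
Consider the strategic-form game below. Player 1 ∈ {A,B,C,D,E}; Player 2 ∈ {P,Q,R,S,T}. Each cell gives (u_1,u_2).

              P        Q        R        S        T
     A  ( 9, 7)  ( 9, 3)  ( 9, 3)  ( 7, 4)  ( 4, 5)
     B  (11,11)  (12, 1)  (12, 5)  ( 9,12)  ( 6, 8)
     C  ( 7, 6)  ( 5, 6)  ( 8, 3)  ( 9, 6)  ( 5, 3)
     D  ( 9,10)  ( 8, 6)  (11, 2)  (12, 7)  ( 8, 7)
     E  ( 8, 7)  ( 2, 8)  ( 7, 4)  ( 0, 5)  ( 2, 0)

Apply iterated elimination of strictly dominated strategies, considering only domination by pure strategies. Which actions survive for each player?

IESDS → P1:{B,D} P2:{P,S}

P1 drop A (B beats it: P:11>9 Q:12>9 R:12>9 S:9>7 T:6>4)
P1 drop C (D beats it: P:9>7 Q:8>5 R:11>8 S:12>9 T:8>5)
P1 drop E (B beats it: P:11>8 Q:12>2 R:12>7 S:9>0 T:6>2)
P2 drop Q (P beats it: B:11>1 D:10>6)
P2 drop R (P beats it: B:11>5 D:10>2)
P2 drop T (P beats it: B:11>8 D:10>7)
P1→{B,D} P2→{P,S}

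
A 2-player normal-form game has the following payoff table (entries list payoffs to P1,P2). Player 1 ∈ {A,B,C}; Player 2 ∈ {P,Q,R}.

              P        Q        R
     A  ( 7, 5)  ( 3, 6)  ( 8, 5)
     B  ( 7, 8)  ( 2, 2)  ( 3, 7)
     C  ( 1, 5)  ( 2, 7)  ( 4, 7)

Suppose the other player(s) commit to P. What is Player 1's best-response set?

u_1(A vs P) = 7
u_1(B vs P) = 7
u_1(C vs P) = 1
max payoff 7 at {A,B}

argmax u_1 = {A,B}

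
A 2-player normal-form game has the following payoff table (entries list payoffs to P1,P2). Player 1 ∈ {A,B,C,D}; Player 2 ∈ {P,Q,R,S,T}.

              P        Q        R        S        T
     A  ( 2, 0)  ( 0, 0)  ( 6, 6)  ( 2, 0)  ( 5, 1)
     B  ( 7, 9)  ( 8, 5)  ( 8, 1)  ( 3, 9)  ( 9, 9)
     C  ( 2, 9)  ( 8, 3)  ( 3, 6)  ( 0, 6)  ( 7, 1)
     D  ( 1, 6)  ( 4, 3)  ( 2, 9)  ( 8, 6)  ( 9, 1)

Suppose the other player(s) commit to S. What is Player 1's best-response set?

BR_1 = {D}

u_1(A vs S) = 2
u_1(B vs S) = 3
u_1(C vs S) = 0
u_1(D vs S) = 8
max payoff 8 at {D}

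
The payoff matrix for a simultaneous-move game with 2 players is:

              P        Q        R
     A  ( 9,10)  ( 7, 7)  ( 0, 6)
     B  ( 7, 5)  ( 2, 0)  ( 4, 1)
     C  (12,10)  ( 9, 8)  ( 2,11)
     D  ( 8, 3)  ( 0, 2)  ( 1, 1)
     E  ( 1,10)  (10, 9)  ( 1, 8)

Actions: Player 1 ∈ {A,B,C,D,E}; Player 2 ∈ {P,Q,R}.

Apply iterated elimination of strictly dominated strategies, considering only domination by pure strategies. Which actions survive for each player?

P1 drop A (C beats it: P:12>9 Q:9>7 R:2>0)
P1 drop D (C beats it: P:12>8 Q:9>0 R:2>1)
P2 drop Q (P beats it: B:5>0 C:10>8 E:10>9)
P1 drop E (B beats it: P:7>1 R:4>1)
P1→{B,C} P2→{P,R}

IESDS → P1:{B,C} P2:{P,R}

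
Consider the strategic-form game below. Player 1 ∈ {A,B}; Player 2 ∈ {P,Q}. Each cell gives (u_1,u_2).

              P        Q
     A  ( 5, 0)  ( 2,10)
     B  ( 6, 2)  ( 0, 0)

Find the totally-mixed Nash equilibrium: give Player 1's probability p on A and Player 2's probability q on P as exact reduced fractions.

P1 indiff ⇒ q·5+(1-q)·2 = q·6+(1-q)·0 ⇒ q(-1) = (1-q)(-2) ⇒ q = 2/3
P2 indiff ⇒ p·0+(1-p)·2 = p·10+(1-p)·0 ⇒ p(-10) = (1-p)(-2) ⇒ p = 1/6

P1 mixes 1/6 on A; P2 mixes 2/3 on P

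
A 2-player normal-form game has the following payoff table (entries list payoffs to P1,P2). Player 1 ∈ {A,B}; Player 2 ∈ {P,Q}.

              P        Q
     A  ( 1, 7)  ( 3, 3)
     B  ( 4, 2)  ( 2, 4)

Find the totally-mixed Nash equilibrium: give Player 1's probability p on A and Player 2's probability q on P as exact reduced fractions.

p=1/3, q=1/4

P1 indiff ⇒ q·1+(1-q)·3 = q·4+(1-q)·2 ⇒ q(-3) = (1-q)(-1) ⇒ q = 1/4
P2 indiff ⇒ p·7+(1-p)·2 = p·3+(1-p)·4 ⇒ p(4) = (1-p)(2) ⇒ p = 1/3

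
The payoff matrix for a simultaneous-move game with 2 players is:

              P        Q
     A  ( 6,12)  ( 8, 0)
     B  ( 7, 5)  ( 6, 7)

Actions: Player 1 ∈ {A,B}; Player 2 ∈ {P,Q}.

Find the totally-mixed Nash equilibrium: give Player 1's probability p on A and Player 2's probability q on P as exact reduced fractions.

P1 indiff ⇒ q·6+(1-q)·8 = q·7+(1-q)·6 ⇒ q(-1) = (1-q)(-2) ⇒ q = 2/3
P2 indiff ⇒ p·12+(1-p)·5 = p·0+(1-p)·7 ⇒ p(12) = (1-p)(2) ⇒ p = 1/7

P1 mixes 1/7 on A; P2 mixes 2/3 on P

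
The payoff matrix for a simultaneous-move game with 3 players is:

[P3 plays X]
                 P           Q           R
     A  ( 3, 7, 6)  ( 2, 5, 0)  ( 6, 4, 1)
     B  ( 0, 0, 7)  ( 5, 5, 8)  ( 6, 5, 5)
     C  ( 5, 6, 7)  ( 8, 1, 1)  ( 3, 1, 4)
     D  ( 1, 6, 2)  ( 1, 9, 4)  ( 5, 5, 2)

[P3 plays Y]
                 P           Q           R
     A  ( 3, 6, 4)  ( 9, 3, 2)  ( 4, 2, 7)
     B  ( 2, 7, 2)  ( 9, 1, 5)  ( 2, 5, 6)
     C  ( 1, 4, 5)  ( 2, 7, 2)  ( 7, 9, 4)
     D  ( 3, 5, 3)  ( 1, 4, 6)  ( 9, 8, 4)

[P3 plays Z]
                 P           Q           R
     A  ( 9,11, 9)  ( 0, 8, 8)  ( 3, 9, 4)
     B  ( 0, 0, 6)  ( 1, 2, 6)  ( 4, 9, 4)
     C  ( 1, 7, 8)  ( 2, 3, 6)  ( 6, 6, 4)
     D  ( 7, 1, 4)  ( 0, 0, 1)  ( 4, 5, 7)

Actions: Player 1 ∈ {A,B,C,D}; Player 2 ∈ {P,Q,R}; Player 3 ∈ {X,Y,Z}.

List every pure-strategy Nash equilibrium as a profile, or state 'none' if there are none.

NE set: (A,P,Z)

(A,P,X): not NE [P1→C gives 5>3; P3→Z gives 9>6]
(A,P,Y): not NE [P3→Z gives 9>4]
(A,P,Z): NE
(A,Q,X): not NE [P1→C gives 8>2; P2→P gives 7>5; P3→Z gives 8>0]
(A,Q,Y): not NE [P2→P gives 6>3; P3→Z gives 8>2]
(A,Q,Z): not NE [P1→C gives 2>0; P2→P gives 11>8]
(A,R,X): not NE [P2→P gives 7>4; P3→Y gives 7>1]
(A,R,Y): not NE [P1→D gives 9>4; P2→P gives 6>2]
(A,R,Z): not NE [P1→C gives 6>3; P2→P gives 11>9; P3→Y gives 7>4]
(B,P,X): not NE [P1→C gives 5>0; P2→R gives 5>0]
(B,P,Y): not NE [P1→D gives 3>2; P3→X gives 7>2]
(B,P,Z): not NE [P1→A gives 9>0; P2→R gives 9>0; P3→X gives 7>6]
(B,Q,X): not NE [P1→C gives 8>5]
(B,Q,Y): not NE [P2→P gives 7>1; P3→X gives 8>5]
(B,Q,Z): not NE [P1→C gives 2>1; P2→R gives 9>2; P3→X gives 8>6]
(B,R,X): not NE [P3→Y gives 6>5]
(B,R,Y): not NE [P1→D gives 9>2; P2→P gives 7>5]
(B,R,Z): not NE [P1→C gives 6>4; P3→Y gives 6>4]
(C,P,X): not NE [P3→Z gives 8>7]
(C,P,Y): not NE [P1→D gives 3>1; P2→R gives 9>4; P3→Z gives 8>5]
(C,P,Z): not NE [P1→A gives 9>1]
(C,Q,X): not NE [P2→P gives 6>1; P3→Z gives 6>1]
(C,Q,Y): not NE [P1→B gives 9>2; P2→R gives 9>7; P3→Z gives 6>2]
(C,Q,Z): not NE [P2→P gives 7>3]
(C,R,X): not NE [P1→B gives 6>3; P2→P gives 6>1]
(C,R,Y): not NE [P1→D gives 9>7]
(C,R,Z): not NE [P2→P gives 7>6]
(D,P,X): not NE [P1→C gives 5>1; P2→Q gives 9>6; P3→Z gives 4>2]
(D,P,Y): not NE [P2→R gives 8>5; P3→Z gives 4>3]
(D,P,Z): not NE [P1→A gives 9>7; P2→R gives 5>1]
(D,Q,X): not NE [P1→C gives 8>1; P3→Y gives 6>4]
(D,Q,Y): not NE [P1→B gives 9>1; P2→R gives 8>4]
(D,Q,Z): not NE [P1→C gives 2>0; P2→R gives 5>0; P3→Y gives 6>1]
(D,R,X): not NE [P1→B gives 6>5; P2→Q gives 9>5; P3→Z gives 7>2]
(D,R,Y): not NE [P3→Z gives 7>4]
(D,R,Z): not NE [P1→C gives 6>4]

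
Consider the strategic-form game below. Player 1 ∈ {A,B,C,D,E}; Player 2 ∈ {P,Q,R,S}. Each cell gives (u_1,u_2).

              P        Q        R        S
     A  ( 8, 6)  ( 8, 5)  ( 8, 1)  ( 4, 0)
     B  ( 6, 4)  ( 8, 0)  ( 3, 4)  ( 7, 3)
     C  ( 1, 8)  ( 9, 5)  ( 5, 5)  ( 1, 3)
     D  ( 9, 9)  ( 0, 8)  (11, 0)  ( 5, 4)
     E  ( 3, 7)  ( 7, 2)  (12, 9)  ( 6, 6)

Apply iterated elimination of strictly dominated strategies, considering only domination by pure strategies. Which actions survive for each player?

Survivors P1:{D,E} P2:{P,R}

P2 drop Q (P beats it: A:6>5 B:4>0 C:8>5 D:9>8 E:7>2)
P1 drop A (D beats it: P:9>8 R:11>8 S:5>4)
P1 drop C (D beats it: P:9>1 R:11>5 S:5>1)
P2 drop S (P beats it: B:4>3 D:9>4 E:7>6)
P1 drop B (D beats it: P:9>6 R:11>3)
P1→{D,E} P2→{P,R}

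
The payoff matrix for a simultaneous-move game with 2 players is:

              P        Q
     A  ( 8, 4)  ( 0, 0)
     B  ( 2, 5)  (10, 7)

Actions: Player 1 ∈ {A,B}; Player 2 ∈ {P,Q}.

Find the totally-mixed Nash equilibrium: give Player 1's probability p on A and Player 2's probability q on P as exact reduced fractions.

P1 indiff ⇒ q·8+(1-q)·0 = q·2+(1-q)·10 ⇒ q(6) = (1-q)(10) ⇒ q = 5/8
P2 indiff ⇒ p·4+(1-p)·5 = p·0+(1-p)·7 ⇒ p(4) = (1-p)(2) ⇒ p = 1/3

P1 mixes 1/3 on A; P2 mixes 5/8 on P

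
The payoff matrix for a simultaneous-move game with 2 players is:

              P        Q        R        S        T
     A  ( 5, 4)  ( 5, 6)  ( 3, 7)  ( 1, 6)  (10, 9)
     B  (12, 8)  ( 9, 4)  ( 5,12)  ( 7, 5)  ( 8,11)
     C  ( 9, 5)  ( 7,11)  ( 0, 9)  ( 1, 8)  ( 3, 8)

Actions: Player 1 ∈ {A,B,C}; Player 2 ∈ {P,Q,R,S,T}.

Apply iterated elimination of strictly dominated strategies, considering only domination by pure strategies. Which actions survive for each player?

P1 drop C (B beats it: P:12>9 Q:9>7 R:5>0 S:7>1 T:8>3)
P2 drop P (R beats it: A:7>4 B:12>8)
P2 drop Q (R beats it: A:7>6 B:12>4)
P2 drop S (R beats it: A:7>6 B:12>5)
P1→{A,B} P2→{R,T}

Remaining: P1:{A,B} P2:{R,T}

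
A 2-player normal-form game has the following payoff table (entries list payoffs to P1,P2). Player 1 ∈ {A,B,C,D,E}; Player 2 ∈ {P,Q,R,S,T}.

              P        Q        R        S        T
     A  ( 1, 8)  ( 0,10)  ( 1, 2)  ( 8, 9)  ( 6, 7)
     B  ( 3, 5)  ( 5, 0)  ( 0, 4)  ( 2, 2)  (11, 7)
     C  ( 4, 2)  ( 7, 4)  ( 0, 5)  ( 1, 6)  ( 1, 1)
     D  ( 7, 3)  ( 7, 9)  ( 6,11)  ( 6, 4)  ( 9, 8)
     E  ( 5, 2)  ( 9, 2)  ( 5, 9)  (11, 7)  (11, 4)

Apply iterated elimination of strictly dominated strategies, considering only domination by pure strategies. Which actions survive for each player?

IESDS → P1:{B,D,E} P2:{R,T}

P1 drop A (E beats it: P:5>1 Q:9>0 R:5>1 S:11>8 T:11>6)
P1 drop C (E beats it: P:5>4 Q:9>7 R:5>0 S:11>1 T:11>1)
P2 drop P (T beats it: B:7>5 D:8>3 E:4>2)
P2 drop Q (R beats it: B:4>0 D:11>9 E:9>2)
P2 drop S (R beats it: B:4>2 D:11>4 E:9>7)
P1→{B,D,E} P2→{R,T}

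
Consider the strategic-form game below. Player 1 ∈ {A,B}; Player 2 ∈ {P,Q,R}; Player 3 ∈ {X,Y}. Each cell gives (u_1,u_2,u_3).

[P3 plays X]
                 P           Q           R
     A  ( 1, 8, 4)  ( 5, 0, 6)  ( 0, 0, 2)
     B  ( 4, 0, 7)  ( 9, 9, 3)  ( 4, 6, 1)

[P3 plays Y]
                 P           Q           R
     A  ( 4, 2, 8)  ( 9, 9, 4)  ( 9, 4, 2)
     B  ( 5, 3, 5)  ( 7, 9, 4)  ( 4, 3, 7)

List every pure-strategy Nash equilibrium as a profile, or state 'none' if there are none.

(A,P,X): not NE [P1→B gives 4>1; P3→Y gives 8>4]
(A,P,Y): not NE [P1→B gives 5>4; P2→Q gives 9>2]
(A,Q,X): not NE [P1→B gives 9>5; P2→P gives 8>0]
(A,Q,Y): not NE [P3→X gives 6>4]
(A,R,X): not NE [P1→B gives 4>0; P2→P gives 8>0]
(A,R,Y): not NE [P2→Q gives 9>4]
(B,P,X): not NE [P2→Q gives 9>0]
(B,P,Y): not NE [P2→Q gives 9>3; P3→X gives 7>5]
(B,Q,X): not NE [P3→Y gives 4>3]
(B,Q,Y): not NE [P1→A gives 9>7]
(B,R,X): not NE [P2→Q gives 9>6; P3→Y gives 7>1]
(B,R,Y): not NE [P1→A gives 9>4; P2→Q gives 9>3]

Equilibria: none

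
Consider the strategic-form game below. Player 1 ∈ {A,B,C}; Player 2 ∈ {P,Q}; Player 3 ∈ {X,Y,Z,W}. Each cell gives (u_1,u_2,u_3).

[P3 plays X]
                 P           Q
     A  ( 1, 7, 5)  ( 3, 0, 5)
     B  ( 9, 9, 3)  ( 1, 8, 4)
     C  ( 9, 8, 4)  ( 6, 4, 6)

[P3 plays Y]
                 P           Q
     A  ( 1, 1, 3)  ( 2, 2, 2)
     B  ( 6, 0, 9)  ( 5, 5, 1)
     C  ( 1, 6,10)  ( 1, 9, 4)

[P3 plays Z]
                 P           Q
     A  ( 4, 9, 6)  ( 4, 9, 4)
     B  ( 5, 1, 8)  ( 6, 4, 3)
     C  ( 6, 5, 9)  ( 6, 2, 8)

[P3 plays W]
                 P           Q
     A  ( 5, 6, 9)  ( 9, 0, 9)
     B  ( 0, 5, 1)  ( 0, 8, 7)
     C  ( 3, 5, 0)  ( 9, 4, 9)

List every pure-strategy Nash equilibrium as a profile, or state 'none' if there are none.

(A,P,X): not NE [P1→C gives 9>1; P3→W gives 9>5]
(A,P,Y): not NE [P1→B gives 6>1; P2→Q gives 2>1; P3→W gives 9>3]
(A,P,Z): not NE [P1→C gives 6>4; P3→W gives 9>6]
(A,P,W): NE
(A,Q,X): not NE [P1→C gives 6>3; P2→P gives 7>0; P3→W gives 9>5]
(A,Q,Y): not NE [P1→B gives 5>2; P3→W gives 9>2]
(A,Q,Z): not NE [P1→C gives 6>4; P3→W gives 9>4]
(A,Q,W): not NE [P2→P gives 6>0]
(B,P,X): not NE [P3→Y gives 9>3]
(B,P,Y): not NE [P2→Q gives 5>0]
(B,P,Z): not NE [P1→C gives 6>5; P2→Q gives 4>1; P3→Y gives 9>8]
(B,P,W): not NE [P1→A gives 5>0; P2→Q gives 8>5; P3→Y gives 9>1]
(B,Q,X): not NE [P1→C gives 6>1; P2→P gives 9>8; P3→W gives 7>4]
(B,Q,Y): not NE [P3→W gives 7>1]
(B,Q,Z): not NE [P3→W gives 7>3]
(B,Q,W): not NE [P1→C gives 9>0]
(C,P,X): not NE [P3→Y gives 10>4]
(C,P,Y): not NE [P1→B gives 6>1; P2→Q gives 9>6]
(C,P,Z): not NE [P3→Y gives 10>9]
(C,P,W): not NE [P1→A gives 5>3; P3→Y gives 10>0]
(C,Q,X): not NE [P2→P gives 8>4; P3→W gives 9>6]
(C,Q,Y): not NE [P1→B gives 5>1; P3→W gives 9>4]
(C,Q,Z): not NE [P2→P gives 5>2; P3→W gives 9>8]
(C,Q,W): not NE [P2→P gives 5>4]

PSNE = {(A,P,W)}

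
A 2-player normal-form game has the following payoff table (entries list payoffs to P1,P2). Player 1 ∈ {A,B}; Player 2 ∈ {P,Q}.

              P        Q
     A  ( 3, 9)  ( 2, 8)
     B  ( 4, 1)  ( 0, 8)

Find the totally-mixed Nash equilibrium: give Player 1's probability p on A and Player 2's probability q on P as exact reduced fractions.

(p,q) = (7/8, 2/3)

P1 indiff ⇒ q·3+(1-q)·2 = q·4+(1-q)·0 ⇒ q(-1) = (1-q)(-2) ⇒ q = 2/3
P2 indiff ⇒ p·9+(1-p)·1 = p·8+(1-p)·8 ⇒ p(1) = (1-p)(7) ⇒ p = 7/8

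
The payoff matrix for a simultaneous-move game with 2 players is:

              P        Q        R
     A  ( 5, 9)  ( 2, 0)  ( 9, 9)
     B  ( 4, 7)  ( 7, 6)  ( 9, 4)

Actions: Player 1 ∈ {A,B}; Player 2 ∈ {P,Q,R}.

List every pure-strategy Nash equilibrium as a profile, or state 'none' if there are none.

(A,P): NE
(A,Q): not NE [P1→B gives 7>2; P2→R gives 9>0]
(A,R): NE
(B,P): not NE [P1→A gives 5>4]
(B,Q): not NE [P2→P gives 7>6]
(B,R): not NE [P2→P gives 7>4]

PSNE = {(A,P), (A,R)}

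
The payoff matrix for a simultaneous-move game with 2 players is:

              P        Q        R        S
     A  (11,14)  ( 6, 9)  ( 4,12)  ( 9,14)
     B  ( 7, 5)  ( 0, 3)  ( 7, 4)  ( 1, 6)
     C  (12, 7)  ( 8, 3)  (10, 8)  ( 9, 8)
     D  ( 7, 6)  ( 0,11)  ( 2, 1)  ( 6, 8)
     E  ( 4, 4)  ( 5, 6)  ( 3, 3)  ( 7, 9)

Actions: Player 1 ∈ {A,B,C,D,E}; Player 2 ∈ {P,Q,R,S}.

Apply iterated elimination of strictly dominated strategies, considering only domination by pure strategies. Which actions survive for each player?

P1 drop B (C beats it: P:12>7 Q:8>0 R:10>7 S:9>1)
P1 drop D (A beats it: P:11>7 Q:6>0 R:4>2 S:9>6)
P1 drop E (A beats it: P:11>4 Q:6>5 R:4>3 S:9>7)
P2 drop Q (P beats it: A:14>9 C:7>3)
P1→{A,C} P2→{P,R,S}

IESDS → P1:{A,C} P2:{P,R,S}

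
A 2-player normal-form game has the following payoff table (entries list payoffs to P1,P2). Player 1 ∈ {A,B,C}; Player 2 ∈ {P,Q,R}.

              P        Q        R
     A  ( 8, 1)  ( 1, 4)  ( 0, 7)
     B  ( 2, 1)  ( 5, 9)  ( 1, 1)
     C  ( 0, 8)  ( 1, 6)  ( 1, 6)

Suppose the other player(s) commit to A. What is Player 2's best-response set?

u_2(P vs A) = 1
u_2(Q vs A) = 4
u_2(R vs A) = 7
max payoff 7 at {R}

argmax u_2 = {R}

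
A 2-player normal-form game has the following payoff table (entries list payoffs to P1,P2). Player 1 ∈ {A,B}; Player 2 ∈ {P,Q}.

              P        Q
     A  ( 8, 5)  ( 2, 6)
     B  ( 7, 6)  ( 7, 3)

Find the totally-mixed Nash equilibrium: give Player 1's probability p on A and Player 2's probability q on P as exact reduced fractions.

(p,q) = (3/4, 5/6)

P1 indiff ⇒ q·8+(1-q)·2 = q·7+(1-q)·7 ⇒ q(1) = (1-q)(5) ⇒ q = 5/6
P2 indiff ⇒ p·5+(1-p)·6 = p·6+(1-p)·3 ⇒ p(-1) = (1-p)(-3) ⇒ p = 3/4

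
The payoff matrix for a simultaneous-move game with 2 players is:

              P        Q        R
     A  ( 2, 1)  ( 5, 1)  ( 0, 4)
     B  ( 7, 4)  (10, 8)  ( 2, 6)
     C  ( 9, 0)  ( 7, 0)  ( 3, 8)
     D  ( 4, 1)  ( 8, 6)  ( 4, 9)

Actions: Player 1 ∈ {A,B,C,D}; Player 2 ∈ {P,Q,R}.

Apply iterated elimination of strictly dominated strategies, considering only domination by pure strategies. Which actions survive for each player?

P1 drop A (B beats it: P:7>2 Q:10>5 R:2>0)
P2 drop P (R beats it: B:6>4 C:8>0 D:9>1)
P1 drop C (D beats it: Q:8>7 R:4>3)
P1→{B,D} P2→{Q,R}

Survivors P1:{B,D} P2:{Q,R}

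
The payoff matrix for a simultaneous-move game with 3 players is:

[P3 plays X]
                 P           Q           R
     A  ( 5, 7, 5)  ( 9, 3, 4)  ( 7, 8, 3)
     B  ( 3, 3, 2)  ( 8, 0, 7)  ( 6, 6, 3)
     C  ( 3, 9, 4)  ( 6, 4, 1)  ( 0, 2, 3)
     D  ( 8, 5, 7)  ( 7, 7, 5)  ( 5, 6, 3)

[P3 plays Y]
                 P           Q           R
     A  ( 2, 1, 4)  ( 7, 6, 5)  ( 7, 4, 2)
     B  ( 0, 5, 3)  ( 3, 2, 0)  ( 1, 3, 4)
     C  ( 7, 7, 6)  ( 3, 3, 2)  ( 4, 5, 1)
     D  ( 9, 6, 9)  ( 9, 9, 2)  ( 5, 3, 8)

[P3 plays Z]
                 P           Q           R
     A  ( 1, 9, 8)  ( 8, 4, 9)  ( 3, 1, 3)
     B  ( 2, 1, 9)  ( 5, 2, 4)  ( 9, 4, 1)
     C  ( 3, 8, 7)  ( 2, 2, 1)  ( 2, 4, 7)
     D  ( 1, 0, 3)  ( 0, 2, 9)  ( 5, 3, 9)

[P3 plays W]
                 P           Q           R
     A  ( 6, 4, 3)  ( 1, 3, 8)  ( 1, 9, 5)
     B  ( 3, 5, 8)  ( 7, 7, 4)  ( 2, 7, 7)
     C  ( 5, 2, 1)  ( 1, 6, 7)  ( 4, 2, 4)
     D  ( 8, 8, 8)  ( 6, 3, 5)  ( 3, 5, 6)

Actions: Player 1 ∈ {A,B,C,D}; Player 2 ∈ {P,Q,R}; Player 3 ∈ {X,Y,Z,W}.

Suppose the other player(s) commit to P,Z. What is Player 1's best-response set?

u_1(A vs P,Z) = 1
u_1(B vs P,Z) = 2
u_1(C vs P,Z) = 3
u_1(D vs P,Z) = 1
max payoff 3 at {C}

P1 best: {C}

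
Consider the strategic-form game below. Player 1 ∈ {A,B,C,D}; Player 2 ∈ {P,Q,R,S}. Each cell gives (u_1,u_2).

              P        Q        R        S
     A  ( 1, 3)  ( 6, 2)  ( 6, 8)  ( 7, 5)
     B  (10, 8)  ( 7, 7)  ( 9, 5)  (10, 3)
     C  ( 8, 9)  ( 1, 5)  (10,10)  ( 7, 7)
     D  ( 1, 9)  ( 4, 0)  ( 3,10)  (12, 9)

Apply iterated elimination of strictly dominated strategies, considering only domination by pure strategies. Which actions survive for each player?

P1 drop A (B beats it: P:10>1 Q:7>6 R:9>6 S:10>7)
P2 drop Q (P beats it: B:8>7 C:9>5 D:9>0)
P2 drop S (R beats it: B:5>3 C:10>7 D:10>9)
P1 drop D (B beats it: P:10>1 R:9>3)
P1→{B,C} P2→{P,R}

IESDS → P1:{B,C} P2:{P,R}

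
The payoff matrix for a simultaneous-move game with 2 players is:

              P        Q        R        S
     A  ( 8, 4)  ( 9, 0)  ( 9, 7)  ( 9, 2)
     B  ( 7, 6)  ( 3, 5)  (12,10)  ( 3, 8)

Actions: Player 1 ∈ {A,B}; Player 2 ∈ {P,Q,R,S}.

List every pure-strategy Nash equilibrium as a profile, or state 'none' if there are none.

(A,P): not NE [P2→R gives 7>4]
(A,Q): not NE [P2→R gives 7>0]
(A,R): not NE [P1→B gives 12>9]
(A,S): not NE [P2→R gives 7>2]
(B,P): not NE [P1→A gives 8>7; P2→R gives 10>6]
(B,Q): not NE [P1→A gives 9>3; P2→R gives 10>5]
(B,R): NE
(B,S): not NE [P1→A gives 9>3; P2→R gives 10>8]

PSNE = {(B,R)}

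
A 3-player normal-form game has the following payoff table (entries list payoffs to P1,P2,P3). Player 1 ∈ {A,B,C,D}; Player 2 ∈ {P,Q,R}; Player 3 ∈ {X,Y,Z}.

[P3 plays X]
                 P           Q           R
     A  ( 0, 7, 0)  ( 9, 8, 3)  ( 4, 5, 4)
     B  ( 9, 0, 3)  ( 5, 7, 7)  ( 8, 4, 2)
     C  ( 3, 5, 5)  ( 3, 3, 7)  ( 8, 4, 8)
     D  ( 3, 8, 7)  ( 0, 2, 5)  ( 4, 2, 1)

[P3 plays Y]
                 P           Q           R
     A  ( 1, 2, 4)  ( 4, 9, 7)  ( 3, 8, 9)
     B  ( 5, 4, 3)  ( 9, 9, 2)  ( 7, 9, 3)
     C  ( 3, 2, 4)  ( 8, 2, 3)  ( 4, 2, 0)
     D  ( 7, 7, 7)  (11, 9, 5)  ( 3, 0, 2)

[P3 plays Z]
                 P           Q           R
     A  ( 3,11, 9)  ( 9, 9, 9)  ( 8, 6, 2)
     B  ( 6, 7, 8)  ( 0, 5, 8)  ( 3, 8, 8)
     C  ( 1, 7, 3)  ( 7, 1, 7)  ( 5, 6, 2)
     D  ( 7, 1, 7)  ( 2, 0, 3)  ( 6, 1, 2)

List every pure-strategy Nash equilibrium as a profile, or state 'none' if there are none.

(A,P,X): not NE [P1→B gives 9>0; P2→Q gives 8>7; P3→Z gives 9>0]
(A,P,Y): not NE [P1→D gives 7>1; P2→Q gives 9>2; P3→Z gives 9>4]
(A,P,Z): not NE [P1→D gives 7>3]
(A,Q,X): not NE [P3→Z gives 9>3]
(A,Q,Y): not NE [P1→D gives 11>4; P3→Z gives 9>7]
(A,Q,Z): not NE [P2→P gives 11>9]
(A,R,X): not NE [P1→C gives 8>4; P2→Q gives 8>5; P3→Y gives 9>4]
(A,R,Y): not NE [P1→B gives 7>3; P2→Q gives 9>8]
(A,R,Z): not NE [P2→P gives 11>6; P3→Y gives 9>2]
(B,P,X): not NE [P2→Q gives 7>0; P3→Z gives 8>3]
(B,P,Y): not NE [P1→D gives 7>5; P2→R gives 9>4; P3→Z gives 8>3]
(B,P,Z): not NE [P1→D gives 7>6; P2→R gives 8>7]
(B,Q,X): not NE [P1→A gives 9>5; P3→Z gives 8>7]
(B,Q,Y): not NE [P1→D gives 11>9; P3→Z gives 8>2]
(B,Q,Z): not NE [P1→A gives 9>0; P2→R gives 8>5]
(B,R,X): not NE [P2→Q gives 7>4; P3→Z gives 8>2]
(B,R,Y): not NE [P3→Z gives 8>3]
(B,R,Z): not NE [P1→A gives 8>3]
(C,P,X): not NE [P1→B gives 9>3]
(C,P,Y): not NE [P1→D gives 7>3; P3→X gives 5>4]
(C,P,Z): not NE [P1→D gives 7>1; P3→X gives 5>3]
(C,Q,X): not NE [P1→A gives 9>3; P2→P gives 5>3]
(C,Q,Y): not NE [P1→D gives 11>8; P3→Z gives 7>3]
(C,Q,Z): not NE [P1→A gives 9>7; P2→P gives 7>1]
(C,R,X): not NE [P2→P gives 5>4]
(C,R,Y): not NE [P1→B gives 7>4; P3→X gives 8>0]
(C,R,Z): not NE [P1→A gives 8>5; P2→P gives 7>6; P3→X gives 8>2]
(D,P,X): not NE [P1→B gives 9>3]
(D,P,Y): not NE [P2→Q gives 9>7]
(D,P,Z): NE
(D,Q,X): not NE [P1→A gives 9>0; P2→P gives 8>2]
(D,Q,Y): NE
(D,Q,Z): not NE [P1→A gives 9>2; P2→R gives 1>0; P3→Y gives 5>3]
(D,R,X): not NE [P1→C gives 8>4; P2→P gives 8>2; P3→Z gives 2>1]
(D,R,Y): not NE [P1→B gives 7>3; P2→Q gives 9>0]
(D,R,Z): not NE [P1→A gives 8>6]

NE set: (D,P,Z), (D,Q,Y)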